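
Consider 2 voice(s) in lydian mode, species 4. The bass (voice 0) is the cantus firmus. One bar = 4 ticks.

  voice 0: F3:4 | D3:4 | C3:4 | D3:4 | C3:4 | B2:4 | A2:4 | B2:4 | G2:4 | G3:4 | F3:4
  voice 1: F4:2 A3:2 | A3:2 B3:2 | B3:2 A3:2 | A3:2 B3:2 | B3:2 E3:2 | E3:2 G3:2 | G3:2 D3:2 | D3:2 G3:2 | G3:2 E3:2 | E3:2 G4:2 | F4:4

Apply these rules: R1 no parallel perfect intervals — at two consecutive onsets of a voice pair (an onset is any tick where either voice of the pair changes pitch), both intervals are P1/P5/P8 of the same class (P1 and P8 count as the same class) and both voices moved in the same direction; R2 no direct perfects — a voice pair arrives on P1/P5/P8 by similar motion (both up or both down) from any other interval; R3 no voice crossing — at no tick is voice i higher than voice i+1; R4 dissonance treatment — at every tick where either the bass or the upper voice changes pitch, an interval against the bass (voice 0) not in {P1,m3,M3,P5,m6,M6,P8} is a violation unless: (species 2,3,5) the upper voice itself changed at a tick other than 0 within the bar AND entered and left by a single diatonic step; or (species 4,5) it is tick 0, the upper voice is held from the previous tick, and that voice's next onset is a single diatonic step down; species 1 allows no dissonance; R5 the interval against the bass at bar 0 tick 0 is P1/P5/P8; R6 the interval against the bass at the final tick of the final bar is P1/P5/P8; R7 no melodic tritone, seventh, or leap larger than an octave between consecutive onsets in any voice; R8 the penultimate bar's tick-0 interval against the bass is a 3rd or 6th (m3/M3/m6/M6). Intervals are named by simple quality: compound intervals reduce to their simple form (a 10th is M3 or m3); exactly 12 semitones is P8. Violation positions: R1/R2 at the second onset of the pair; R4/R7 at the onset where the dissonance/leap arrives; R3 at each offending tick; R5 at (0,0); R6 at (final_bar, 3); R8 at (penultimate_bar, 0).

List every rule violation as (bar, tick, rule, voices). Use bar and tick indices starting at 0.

(4, 0, R4, (0, 1))
(5, 0, R4, (0, 1))
(6, 0, R4, (0, 1))
(6, 2, R4, (0, 1))
(9, 0, R3, (0, 1))
(9, 1, R3, (0, 1))
(9, 2, R7, (1,))
(10, 0, R1, (0, 1))

bar 0: v0=F3 v1=F4 downbeat P8
bar 1: v0=D3 v1=A3 downbeat P5
bar 2: v0=C3 v1=B3 downbeat M7
bar 3: v0=D3 v1=A3 downbeat P5
bar 4: v0=C3 v1=B3 downbeat M7
bar 5: v0=B2 v1=E3 downbeat P4
bar 6: v0=A2 v1=G3 downbeat m7
bar 7: v0=B2 v1=D3 downbeat m3
bar 8: v0=G2 v1=G3 downbeat P8
bar 9: v0=G3 v1=E3 downbeat m3
bar 10: v0=F3 v1=F4 downbeat P8
  -> R4 @ bar 4 tick 0 v(0, 1): C3/B3 M7 untreated
  -> R4 @ bar 5 tick 0 v(0, 1): B2/E3 P4 untreated
  -> R4 @ bar 6 tick 0 v(0, 1): A2/G3 m7 untreated
  -> R4 @ bar 6 tick 2 v(0, 1): A2/D3 P4 untreated
  -> R3 @ bar 9 tick 0 v(0, 1): G3 above E3
  -> R3 @ bar 9 tick 1 v(0, 1): G3 above E3
  -> R7 @ bar 9 tick 2 v(1,): E3->G4 leap 15st
  -> R1 @ bar 10 tick 0 v(0, 1): G3/G4 P8 -> F3/F4 P8 similar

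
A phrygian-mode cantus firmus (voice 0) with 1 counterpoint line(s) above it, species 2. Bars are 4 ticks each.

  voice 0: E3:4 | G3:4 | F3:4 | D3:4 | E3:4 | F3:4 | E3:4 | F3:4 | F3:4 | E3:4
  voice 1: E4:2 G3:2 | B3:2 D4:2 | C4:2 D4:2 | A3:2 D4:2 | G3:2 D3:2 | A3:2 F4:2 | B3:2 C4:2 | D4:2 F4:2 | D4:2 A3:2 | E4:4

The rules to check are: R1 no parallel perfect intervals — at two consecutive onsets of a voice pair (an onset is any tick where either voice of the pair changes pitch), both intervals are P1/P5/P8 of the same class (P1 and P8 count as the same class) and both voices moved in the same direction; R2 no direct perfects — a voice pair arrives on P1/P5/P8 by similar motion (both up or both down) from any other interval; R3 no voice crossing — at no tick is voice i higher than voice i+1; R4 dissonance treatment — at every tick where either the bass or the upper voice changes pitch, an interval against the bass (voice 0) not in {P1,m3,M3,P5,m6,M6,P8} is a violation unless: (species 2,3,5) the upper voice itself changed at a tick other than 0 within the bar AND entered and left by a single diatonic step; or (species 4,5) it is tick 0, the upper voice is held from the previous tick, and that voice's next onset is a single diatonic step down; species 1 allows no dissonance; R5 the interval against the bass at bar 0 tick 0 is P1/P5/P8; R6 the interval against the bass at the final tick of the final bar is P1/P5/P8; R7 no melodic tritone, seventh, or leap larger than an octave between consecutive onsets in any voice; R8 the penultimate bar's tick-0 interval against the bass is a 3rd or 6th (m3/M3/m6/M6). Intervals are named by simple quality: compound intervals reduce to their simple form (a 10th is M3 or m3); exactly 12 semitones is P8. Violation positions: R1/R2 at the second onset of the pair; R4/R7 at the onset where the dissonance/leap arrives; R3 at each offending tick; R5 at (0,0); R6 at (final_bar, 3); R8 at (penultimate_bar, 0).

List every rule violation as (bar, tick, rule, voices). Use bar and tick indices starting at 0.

bar 0: v0=E3 v1=E4 downbeat P8
bar 1: v0=G3 v1=B3 downbeat M3
bar 2: v0=F3 v1=C4 downbeat P5
bar 3: v0=D3 v1=A3 downbeat P5
bar 4: v0=E3 v1=G3 downbeat m3
bar 5: v0=F3 v1=A3 downbeat M3
bar 6: v0=E3 v1=B3 downbeat P5
bar 7: v0=F3 v1=D4 downbeat M6
bar 8: v0=F3 v1=D4 downbeat M6
bar 9: v0=E3 v1=E4 downbeat P8
  -> R1 @ bar 2 tick 0 v(0, 1): G3/D4 P5 -> F3/C4 P5 similar
  -> R2 @ bar 3 tick 0 v(0, 1): F3/D4 M6 -> D3/A3 P5 similar
  -> R3 @ bar 4 tick 2 v(0, 1): E3 above D3
  -> R4 @ bar 4 tick 2 v(0, 1): E3/D3 M2 untreated
  -> R3 @ bar 4 tick 3 v(0, 1): E3 above D3
  -> R2 @ bar 6 tick 0 v(0, 1): F3/F4 P8 -> E3/B3 P5 similar
  -> R7 @ bar 6 tick 0 v(1,): F4->B3 leap 6st

(2, 0, R1, (0, 1))
(3, 0, R2, (0, 1))
(4, 2, R3, (0, 1))
(4, 2, R4, (0, 1))
(4, 3, R3, (0, 1))
(6, 0, R2, (0, 1))
(6, 0, R7, (1,))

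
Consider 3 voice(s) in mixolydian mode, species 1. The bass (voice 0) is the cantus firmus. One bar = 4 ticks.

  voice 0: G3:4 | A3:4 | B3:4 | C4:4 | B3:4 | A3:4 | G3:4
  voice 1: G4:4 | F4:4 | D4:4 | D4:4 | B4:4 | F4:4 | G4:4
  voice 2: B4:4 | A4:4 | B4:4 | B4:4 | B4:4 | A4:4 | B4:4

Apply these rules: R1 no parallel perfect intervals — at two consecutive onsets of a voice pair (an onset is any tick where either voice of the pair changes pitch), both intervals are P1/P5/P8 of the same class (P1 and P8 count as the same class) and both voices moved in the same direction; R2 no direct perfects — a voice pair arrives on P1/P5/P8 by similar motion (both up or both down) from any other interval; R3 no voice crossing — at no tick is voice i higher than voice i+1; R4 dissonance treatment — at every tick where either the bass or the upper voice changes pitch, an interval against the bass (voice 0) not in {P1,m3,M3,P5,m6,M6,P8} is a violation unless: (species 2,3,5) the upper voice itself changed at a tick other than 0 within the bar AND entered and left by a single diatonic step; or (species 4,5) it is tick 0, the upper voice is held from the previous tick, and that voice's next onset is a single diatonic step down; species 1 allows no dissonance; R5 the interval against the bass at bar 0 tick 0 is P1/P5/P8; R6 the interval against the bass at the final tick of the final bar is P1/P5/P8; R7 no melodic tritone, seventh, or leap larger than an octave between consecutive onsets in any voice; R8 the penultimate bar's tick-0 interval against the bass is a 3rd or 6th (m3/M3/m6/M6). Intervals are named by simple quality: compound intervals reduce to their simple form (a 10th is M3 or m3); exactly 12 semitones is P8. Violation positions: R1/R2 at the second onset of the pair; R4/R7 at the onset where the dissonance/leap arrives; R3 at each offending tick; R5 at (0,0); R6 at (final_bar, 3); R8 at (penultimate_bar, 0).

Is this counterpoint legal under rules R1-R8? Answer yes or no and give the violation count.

bar 0: v0=G3 v1=G4 v2=B4 (M3)
bar 1: v0=A3 v1=F4 v2=A4 (P8)
bar 2: v0=B3 v1=D4 v2=B4 (P8)
bar 3: v0=C4 v1=D4 v2=B4 (M7)
bar 4: v0=B3 v1=B4 v2=B4 (P8)
bar 5: v0=A3 v1=F4 v2=A4 (P8)
bar 6: v0=G3 v1=G4 v2=B4 (M3)
  R5 @ bar0.0: opens on M3
  R1 @ bar2.0: A3/A4 P8 -> B3/B4 P8 similar
  R4 @ bar3.0: C4/D4 M2 untreated
  R4 @ bar3.0: C4/B4 M7 untreated
  R1 @ bar5.0: B3/B4 P8 -> A3/A4 P8 similar
  R7 @ bar5.0: B4->F4 leap 6st
  R8 @ bar5.0: penult P8 not 3rd/6th
  R6 @ bar6.3: closes on M3

No (8 violations)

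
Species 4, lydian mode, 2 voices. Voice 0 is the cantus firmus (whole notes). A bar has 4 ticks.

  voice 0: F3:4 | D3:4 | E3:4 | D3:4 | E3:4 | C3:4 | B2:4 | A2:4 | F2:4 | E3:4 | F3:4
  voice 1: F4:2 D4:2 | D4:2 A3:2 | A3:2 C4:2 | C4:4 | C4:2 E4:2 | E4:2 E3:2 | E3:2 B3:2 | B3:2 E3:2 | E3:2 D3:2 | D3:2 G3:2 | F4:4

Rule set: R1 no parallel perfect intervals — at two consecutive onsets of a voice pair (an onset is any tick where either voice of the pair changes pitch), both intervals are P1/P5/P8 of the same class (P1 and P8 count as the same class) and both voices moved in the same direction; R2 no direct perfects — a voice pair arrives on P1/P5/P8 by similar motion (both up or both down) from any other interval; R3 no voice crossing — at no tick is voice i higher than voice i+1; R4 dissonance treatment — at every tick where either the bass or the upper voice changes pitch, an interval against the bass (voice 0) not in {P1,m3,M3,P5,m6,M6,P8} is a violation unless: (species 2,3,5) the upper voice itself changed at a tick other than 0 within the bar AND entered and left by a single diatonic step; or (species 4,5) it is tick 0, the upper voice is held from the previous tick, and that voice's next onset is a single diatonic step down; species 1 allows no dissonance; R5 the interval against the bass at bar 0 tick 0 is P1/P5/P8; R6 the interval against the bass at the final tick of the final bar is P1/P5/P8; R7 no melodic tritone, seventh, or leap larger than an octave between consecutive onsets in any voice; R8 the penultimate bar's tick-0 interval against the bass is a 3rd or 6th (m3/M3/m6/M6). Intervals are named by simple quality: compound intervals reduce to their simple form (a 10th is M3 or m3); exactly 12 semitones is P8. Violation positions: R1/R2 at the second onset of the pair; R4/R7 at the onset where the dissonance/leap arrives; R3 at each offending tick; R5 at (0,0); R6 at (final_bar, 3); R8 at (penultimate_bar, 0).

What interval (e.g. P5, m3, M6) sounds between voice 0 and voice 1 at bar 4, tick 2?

P8

voice 0=E3 voice 1=E4 -> P8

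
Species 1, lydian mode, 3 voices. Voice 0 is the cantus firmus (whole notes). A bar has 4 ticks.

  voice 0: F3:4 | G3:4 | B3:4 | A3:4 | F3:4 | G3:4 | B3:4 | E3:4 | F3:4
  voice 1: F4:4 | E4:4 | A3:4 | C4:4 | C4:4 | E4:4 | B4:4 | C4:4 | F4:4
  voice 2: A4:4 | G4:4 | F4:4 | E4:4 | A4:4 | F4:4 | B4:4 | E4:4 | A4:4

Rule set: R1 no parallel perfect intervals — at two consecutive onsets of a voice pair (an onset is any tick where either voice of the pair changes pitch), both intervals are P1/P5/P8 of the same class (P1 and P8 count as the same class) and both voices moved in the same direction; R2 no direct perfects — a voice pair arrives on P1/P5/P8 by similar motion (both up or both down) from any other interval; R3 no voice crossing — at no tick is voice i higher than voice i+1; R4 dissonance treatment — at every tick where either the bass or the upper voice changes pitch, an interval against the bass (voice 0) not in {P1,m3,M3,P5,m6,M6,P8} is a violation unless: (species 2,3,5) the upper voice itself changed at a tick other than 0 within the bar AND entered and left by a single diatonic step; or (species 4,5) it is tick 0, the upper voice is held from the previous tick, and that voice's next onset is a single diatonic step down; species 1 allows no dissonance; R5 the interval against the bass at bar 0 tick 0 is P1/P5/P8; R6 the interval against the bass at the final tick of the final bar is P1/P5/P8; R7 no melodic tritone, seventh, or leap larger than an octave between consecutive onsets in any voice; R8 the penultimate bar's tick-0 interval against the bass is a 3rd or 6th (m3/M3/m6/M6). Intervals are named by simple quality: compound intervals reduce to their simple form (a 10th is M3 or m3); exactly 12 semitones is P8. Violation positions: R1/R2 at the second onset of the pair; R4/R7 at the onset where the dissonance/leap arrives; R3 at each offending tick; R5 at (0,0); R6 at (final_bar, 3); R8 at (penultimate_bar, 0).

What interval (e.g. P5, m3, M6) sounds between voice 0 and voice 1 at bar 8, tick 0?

P8

voice 0=F3 voice 1=F4 -> P8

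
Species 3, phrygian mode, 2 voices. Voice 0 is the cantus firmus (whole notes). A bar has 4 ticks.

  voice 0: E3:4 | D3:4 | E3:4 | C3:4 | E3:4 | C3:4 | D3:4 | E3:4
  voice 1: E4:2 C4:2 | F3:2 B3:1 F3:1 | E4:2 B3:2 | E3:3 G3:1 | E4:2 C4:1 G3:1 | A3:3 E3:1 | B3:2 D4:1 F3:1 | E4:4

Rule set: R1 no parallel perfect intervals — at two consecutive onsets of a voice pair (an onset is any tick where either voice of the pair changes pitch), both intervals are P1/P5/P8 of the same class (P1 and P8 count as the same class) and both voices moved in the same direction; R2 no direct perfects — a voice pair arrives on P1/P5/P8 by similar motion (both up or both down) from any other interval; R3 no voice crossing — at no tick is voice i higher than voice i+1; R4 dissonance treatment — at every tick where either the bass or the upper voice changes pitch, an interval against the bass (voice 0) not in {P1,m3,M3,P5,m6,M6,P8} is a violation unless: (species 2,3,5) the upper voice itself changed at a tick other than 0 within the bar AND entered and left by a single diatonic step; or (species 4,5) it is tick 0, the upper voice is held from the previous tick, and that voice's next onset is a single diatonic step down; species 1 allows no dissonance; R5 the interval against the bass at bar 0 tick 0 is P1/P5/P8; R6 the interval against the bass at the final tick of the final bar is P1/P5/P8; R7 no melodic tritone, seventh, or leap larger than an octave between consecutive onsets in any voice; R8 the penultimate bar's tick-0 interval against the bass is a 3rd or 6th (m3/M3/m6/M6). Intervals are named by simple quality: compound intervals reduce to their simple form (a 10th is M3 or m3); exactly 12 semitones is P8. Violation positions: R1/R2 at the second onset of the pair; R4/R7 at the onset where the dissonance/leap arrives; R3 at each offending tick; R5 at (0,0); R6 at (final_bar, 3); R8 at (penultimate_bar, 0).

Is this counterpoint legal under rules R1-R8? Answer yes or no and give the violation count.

bar 0: v0=E3 v1=E4 (P8)
bar 1: v0=D3 v1=F3 (m3)
bar 2: v0=E3 v1=E4 (P8)
bar 3: v0=C3 v1=E3 (M3)
bar 4: v0=E3 v1=E4 (P8)
bar 5: v0=C3 v1=A3 (M6)
bar 6: v0=D3 v1=B3 (M6)
bar 7: v0=E3 v1=E4 (P8)
  R7 @ bar1.2: F3->B3 leap 6st
  R7 @ bar1.3: B3->F3 leap 6st
  R2 @ bar2.0: D3/F3 m3 -> E3/E4 P8 similar
  R7 @ bar2.0: F3->E4 leap 11st
  R2 @ bar4.0: C3/G3 P5 -> E3/E4 P8 similar
  R2 @ bar7.0: D3/F3 m3 -> E3/E4 P8 similar
  R7 @ bar7.0: F3->E4 leap 11st

No (7 violations)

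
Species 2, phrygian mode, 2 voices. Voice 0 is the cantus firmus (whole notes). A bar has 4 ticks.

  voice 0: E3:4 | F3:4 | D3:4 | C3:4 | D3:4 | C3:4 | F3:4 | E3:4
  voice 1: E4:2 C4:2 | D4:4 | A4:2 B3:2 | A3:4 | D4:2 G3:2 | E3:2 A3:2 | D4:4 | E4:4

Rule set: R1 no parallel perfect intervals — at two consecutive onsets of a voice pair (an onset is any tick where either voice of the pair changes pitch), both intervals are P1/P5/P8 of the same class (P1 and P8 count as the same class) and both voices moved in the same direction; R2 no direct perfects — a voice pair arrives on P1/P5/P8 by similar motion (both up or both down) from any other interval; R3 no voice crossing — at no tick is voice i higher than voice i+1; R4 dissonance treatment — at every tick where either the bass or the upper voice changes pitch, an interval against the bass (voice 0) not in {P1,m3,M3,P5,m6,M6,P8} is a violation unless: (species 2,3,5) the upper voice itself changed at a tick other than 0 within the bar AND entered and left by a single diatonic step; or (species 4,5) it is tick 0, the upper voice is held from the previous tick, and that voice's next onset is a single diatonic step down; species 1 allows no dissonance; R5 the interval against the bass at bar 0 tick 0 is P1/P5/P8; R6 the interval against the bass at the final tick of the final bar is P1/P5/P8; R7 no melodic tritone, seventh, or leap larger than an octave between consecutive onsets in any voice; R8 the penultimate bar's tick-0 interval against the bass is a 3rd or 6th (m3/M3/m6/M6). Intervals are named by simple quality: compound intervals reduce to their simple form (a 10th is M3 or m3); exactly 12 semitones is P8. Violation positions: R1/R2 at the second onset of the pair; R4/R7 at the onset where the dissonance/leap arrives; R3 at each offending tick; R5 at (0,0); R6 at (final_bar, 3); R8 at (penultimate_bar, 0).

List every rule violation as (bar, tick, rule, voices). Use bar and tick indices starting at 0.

(2, 2, R7, (1,))
(4, 0, R2, (0, 1))
(4, 2, R4, (0, 1))

bar 0: v0=E3 v1=E4 downbeat P8
bar 1: v0=F3 v1=D4 downbeat M6
bar 2: v0=D3 v1=A4 downbeat P5
bar 3: v0=C3 v1=A3 downbeat M6
bar 4: v0=D3 v1=D4 downbeat P8
bar 5: v0=C3 v1=E3 downbeat M3
bar 6: v0=F3 v1=D4 downbeat M6
bar 7: v0=E3 v1=E4 downbeat P8
  -> R7 @ bar 2 tick 2 v(1,): A4->B3 leap 10st
  -> R2 @ bar 4 tick 0 v(0, 1): C3/A3 M6 -> D3/D4 P8 similar
  -> R4 @ bar 4 tick 2 v(0, 1): D3/G3 P4 untreated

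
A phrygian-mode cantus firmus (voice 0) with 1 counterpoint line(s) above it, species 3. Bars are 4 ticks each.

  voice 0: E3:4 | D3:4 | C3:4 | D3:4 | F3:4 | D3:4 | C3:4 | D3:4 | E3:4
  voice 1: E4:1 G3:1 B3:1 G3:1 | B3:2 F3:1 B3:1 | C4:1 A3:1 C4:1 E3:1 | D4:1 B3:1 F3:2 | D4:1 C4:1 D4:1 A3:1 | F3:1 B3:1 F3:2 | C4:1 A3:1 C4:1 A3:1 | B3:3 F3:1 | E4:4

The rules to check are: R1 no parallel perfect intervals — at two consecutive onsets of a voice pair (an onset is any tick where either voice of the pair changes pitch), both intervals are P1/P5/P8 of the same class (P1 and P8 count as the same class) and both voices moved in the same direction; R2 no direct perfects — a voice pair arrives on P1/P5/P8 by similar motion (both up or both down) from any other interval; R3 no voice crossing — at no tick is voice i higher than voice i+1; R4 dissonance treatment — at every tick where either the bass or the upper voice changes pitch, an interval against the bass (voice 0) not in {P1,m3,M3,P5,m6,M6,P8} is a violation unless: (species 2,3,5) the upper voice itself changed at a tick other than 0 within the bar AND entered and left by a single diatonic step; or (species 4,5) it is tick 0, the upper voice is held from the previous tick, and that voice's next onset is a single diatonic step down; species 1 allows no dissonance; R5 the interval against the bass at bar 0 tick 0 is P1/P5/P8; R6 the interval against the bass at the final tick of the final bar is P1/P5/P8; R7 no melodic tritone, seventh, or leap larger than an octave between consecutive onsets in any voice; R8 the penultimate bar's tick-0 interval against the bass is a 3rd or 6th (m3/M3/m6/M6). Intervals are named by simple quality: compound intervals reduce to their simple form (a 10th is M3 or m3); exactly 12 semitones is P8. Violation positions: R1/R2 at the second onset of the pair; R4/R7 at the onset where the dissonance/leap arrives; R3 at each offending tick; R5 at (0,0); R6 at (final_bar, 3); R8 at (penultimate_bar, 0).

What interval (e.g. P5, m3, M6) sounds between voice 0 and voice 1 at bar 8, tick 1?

P8

voice 0=E3 voice 1=E4 -> P8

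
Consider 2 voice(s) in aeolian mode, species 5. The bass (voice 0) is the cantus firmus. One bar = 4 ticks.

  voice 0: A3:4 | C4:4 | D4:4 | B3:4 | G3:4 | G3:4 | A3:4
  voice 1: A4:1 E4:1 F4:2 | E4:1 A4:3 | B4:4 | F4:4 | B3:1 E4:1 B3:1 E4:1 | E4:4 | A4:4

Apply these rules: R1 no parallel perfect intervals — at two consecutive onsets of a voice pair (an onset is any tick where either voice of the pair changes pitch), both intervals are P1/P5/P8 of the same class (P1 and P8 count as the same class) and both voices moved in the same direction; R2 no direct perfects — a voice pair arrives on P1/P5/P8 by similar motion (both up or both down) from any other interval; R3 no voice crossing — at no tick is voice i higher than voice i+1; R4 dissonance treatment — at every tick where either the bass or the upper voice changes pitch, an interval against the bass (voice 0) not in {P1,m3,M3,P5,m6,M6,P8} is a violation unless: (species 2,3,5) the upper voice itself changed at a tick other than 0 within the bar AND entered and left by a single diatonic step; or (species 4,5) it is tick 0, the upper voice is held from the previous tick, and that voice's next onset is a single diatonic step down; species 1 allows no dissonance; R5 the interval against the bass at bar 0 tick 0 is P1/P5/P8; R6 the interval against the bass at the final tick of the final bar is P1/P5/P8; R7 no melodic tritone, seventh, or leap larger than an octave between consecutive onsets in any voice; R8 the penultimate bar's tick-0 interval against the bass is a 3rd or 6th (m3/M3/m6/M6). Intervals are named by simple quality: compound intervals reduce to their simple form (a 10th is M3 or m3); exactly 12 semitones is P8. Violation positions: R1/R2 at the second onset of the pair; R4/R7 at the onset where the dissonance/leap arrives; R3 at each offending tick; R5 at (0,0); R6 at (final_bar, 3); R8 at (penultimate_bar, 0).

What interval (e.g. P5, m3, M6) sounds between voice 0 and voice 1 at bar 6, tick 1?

P8

voice 0=A3 voice 1=A4 -> P8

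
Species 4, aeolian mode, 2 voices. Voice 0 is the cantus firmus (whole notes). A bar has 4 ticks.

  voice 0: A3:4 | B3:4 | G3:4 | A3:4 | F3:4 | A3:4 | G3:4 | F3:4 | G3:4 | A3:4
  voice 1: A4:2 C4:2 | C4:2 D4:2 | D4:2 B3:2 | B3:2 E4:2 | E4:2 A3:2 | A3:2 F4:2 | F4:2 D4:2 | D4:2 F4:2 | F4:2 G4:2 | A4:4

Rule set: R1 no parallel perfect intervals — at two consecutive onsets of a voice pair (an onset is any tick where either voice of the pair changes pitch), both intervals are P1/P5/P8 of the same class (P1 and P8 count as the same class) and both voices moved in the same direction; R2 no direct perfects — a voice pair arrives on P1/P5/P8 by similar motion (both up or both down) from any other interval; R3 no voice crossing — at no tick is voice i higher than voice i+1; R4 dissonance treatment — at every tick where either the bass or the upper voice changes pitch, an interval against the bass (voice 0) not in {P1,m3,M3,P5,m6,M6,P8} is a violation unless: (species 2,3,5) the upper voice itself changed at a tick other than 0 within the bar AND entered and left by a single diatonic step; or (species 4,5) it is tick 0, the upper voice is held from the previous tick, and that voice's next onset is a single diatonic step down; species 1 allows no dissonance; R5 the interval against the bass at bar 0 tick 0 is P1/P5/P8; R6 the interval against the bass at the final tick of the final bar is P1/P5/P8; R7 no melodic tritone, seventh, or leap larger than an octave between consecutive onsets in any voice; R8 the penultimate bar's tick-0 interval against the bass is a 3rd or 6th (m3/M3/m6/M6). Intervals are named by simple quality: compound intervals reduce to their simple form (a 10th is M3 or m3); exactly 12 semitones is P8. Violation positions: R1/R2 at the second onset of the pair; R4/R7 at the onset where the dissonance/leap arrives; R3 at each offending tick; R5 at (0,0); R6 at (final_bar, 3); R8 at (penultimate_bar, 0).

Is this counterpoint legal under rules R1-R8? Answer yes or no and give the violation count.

bar 0: v0=A3 v1=A4 (P8)
bar 1: v0=B3 v1=C4 (m2)
bar 2: v0=G3 v1=D4 (P5)
bar 3: v0=A3 v1=B3 (M2)
bar 4: v0=F3 v1=E4 (M7)
bar 5: v0=A3 v1=A3 (P1)
bar 6: v0=G3 v1=F4 (m7)
bar 7: v0=F3 v1=D4 (M6)
bar 8: v0=G3 v1=F4 (m7)
bar 9: v0=A3 v1=A4 (P8)
  R4 @ bar1.0: B3/C4 m2 untreated
  R4 @ bar3.0: A3/B3 M2 untreated
  R4 @ bar4.0: F3/E4 M7 untreated
  R4 @ bar6.0: G3/F4 m7 untreated
  R4 @ bar8.0: G3/F4 m7 untreated
  R8 @ bar8.0: penult m7 not 3rd/6th
  R1 @ bar9.0: G3/G4 P8 -> A3/A4 P8 similar

No (7 violations)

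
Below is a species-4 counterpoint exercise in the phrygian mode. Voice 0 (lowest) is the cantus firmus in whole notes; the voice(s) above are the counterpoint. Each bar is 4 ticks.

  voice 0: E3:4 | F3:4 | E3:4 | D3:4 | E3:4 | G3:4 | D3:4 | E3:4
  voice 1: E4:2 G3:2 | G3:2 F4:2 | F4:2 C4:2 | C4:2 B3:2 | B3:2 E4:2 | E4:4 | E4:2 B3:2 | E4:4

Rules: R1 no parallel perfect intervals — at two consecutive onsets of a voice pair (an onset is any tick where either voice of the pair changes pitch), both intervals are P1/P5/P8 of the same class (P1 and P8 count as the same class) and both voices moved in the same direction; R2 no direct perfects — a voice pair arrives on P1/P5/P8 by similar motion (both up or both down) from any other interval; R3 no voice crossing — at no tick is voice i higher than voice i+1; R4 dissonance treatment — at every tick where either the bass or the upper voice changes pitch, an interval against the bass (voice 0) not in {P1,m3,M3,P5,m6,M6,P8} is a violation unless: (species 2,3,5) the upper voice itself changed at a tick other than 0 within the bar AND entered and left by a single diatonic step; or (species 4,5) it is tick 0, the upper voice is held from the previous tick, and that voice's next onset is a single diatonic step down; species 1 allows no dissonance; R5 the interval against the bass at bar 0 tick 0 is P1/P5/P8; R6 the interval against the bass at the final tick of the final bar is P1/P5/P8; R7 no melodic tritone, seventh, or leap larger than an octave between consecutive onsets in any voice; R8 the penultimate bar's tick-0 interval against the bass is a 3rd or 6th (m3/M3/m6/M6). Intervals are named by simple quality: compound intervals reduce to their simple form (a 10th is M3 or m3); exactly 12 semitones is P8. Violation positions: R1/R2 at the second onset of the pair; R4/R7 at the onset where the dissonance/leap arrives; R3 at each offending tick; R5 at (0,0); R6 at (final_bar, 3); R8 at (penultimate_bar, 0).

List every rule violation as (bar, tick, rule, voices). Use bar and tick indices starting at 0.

(1, 0, R4, (0, 1))
(1, 2, R7, (1,))
(2, 0, R4, (0, 1))
(6, 0, R4, (0, 1))
(6, 0, R8, (0, 1))
(7, 0, R2, (0, 1))

bar 0: v0=E3 v1=E4 downbeat P8
bar 1: v0=F3 v1=G3 downbeat M2
bar 2: v0=E3 v1=F4 downbeat m2
bar 3: v0=D3 v1=C4 downbeat m7
bar 4: v0=E3 v1=B3 downbeat P5
bar 5: v0=G3 v1=E4 downbeat M6
bar 6: v0=D3 v1=E4 downbeat M2
bar 7: v0=E3 v1=E4 downbeat P8
  -> R4 @ bar 1 tick 0 v(0, 1): F3/G3 M2 untreated
  -> R7 @ bar 1 tick 2 v(1,): G3->F4 leap 10st
  -> R4 @ bar 2 tick 0 v(0, 1): E3/F4 m2 untreated
  -> R4 @ bar 6 tick 0 v(0, 1): D3/E4 M2 untreated
  -> R8 @ bar 6 tick 0 v(0, 1): penult M2 not 3rd/6th
  -> R2 @ bar 7 tick 0 v(0, 1): D3/B3 M6 -> E3/E4 P8 similar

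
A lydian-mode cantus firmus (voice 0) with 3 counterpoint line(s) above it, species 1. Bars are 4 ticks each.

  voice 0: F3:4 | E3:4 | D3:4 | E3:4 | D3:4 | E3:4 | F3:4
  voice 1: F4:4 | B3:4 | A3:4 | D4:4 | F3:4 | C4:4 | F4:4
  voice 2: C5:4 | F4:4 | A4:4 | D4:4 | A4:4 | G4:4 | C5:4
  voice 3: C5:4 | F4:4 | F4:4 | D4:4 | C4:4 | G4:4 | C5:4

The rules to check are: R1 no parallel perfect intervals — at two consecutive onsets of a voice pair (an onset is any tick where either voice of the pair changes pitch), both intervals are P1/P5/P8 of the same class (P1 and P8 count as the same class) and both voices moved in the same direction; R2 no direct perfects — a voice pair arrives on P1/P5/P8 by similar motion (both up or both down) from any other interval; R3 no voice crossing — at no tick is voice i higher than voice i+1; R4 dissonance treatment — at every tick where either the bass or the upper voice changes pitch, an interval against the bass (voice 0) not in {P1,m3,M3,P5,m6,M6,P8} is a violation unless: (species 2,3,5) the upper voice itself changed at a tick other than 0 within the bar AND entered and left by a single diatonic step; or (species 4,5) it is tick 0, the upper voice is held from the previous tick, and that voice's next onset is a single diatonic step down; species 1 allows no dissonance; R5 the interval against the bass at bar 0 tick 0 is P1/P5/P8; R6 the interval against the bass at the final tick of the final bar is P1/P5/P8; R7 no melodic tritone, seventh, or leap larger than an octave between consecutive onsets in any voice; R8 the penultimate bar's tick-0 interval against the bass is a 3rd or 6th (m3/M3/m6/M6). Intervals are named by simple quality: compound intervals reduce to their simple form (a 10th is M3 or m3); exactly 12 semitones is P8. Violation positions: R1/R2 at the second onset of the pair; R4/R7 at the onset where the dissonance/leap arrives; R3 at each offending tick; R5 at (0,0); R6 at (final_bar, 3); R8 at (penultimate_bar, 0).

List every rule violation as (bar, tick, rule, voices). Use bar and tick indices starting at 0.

(1, 0, R1, (2, 3))
(1, 0, R2, (0, 1))
(1, 0, R4, (0, 2))
(1, 0, R4, (0, 3))
(1, 0, R7, (1,))
(2, 0, R1, (0, 1))
(2, 0, R3, (2, 3))
(2, 1, R3, (2, 3))
(2, 2, R3, (2, 3))
(2, 3, R3, (2, 3))
(3, 0, R2, (2, 3))
(3, 0, R4, (0, 1))
(3, 0, R4, (0, 2))
(3, 0, R4, (0, 3))
(4, 0, R2, (1, 3))
(4, 0, R3, (2, 3))
(4, 0, R4, (0, 3))
(4, 1, R3, (2, 3))
(4, 2, R3, (2, 3))
(4, 3, R3, (2, 3))
(5, 0, R1, (1, 3))
(6, 0, R1, (1, 2))
(6, 0, R1, (1, 3))
(6, 0, R1, (2, 3))
(6, 0, R2, (0, 1))
(6, 0, R2, (0, 2))
(6, 0, R2, (0, 3))

bar 0: v0=F3 v1=F4 v2=C5 v3=C5 downbeat P5
bar 1: v0=E3 v1=B3 v2=F4 v3=F4 downbeat m2
bar 2: v0=D3 v1=A3 v2=A4 v3=F4 downbeat m3
bar 3: v0=E3 v1=D4 v2=D4 v3=D4 downbeat m7
bar 4: v0=D3 v1=F3 v2=A4 v3=C4 downbeat m7
bar 5: v0=E3 v1=C4 v2=G4 v3=G4 downbeat m3
bar 6: v0=F3 v1=F4 v2=C5 v3=C5 downbeat P5
  -> R1 @ bar 1 tick 0 v(2, 3): C5/C5 P1 -> F4/F4 P1 similar
  -> R2 @ bar 1 tick 0 v(0, 1): F3/F4 P8 -> E3/B3 P5 similar
  -> R4 @ bar 1 tick 0 v(0, 2): E3/F4 m2 untreated
  -> R4 @ bar 1 tick 0 v(0, 3): E3/F4 m2 untreated
  -> R7 @ bar 1 tick 0 v(1,): F4->B3 leap 6st
  -> R1 @ bar 2 tick 0 v(0, 1): E3/B3 P5 -> D3/A3 P5 similar
  -> R3 @ bar 2 tick 0 v(2, 3): A4 above F4
  -> R3 @ bar 2 tick 1 v(2, 3): A4 above F4
  -> R3 @ bar 2 tick 2 v(2, 3): A4 above F4
  -> R3 @ bar 2 tick 3 v(2, 3): A4 above F4
  -> R2 @ bar 3 tick 0 v(2, 3): A4/F4 M3 -> D4/D4 P1 similar
  -> R4 @ bar 3 tick 0 v(0, 1): E3/D4 m7 untreated
  -> R4 @ bar 3 tick 0 v(0, 2): E3/D4 m7 untreated
  -> R4 @ bar 3 tick 0 v(0, 3): E3/D4 m7 untreated
  -> R2 @ bar 4 tick 0 v(1, 3): D4/D4 P1 -> F3/C4 P5 similar
  -> R3 @ bar 4 tick 0 v(2, 3): A4 above C4
  -> R4 @ bar 4 tick 0 v(0, 3): D3/C4 m7 untreated
  -> R3 @ bar 4 tick 1 v(2, 3): A4 above C4
  -> R3 @ bar 4 tick 2 v(2, 3): A4 above C4
  -> R3 @ bar 4 tick 3 v(2, 3): A4 above C4
  -> R1 @ bar 5 tick 0 v(1, 3): F3/C4 P5 -> C4/G4 P5 similar
  -> R1 @ bar 6 tick 0 v(1, 2): C4/G4 P5 -> F4/C5 P5 similar
  -> R1 @ bar 6 tick 0 v(1, 3): C4/G4 P5 -> F4/C5 P5 similar
  -> R1 @ bar 6 tick 0 v(2, 3): G4/G4 P1 -> C5/C5 P1 similar
  -> R2 @ bar 6 tick 0 v(0, 1): E3/C4 m6 -> F3/F4 P8 similar
  -> R2 @ bar 6 tick 0 v(0, 2): E3/G4 m3 -> F3/C5 P5 similar
  -> R2 @ bar 6 tick 0 v(0, 3): E3/G4 m3 -> F3/C5 P5 similar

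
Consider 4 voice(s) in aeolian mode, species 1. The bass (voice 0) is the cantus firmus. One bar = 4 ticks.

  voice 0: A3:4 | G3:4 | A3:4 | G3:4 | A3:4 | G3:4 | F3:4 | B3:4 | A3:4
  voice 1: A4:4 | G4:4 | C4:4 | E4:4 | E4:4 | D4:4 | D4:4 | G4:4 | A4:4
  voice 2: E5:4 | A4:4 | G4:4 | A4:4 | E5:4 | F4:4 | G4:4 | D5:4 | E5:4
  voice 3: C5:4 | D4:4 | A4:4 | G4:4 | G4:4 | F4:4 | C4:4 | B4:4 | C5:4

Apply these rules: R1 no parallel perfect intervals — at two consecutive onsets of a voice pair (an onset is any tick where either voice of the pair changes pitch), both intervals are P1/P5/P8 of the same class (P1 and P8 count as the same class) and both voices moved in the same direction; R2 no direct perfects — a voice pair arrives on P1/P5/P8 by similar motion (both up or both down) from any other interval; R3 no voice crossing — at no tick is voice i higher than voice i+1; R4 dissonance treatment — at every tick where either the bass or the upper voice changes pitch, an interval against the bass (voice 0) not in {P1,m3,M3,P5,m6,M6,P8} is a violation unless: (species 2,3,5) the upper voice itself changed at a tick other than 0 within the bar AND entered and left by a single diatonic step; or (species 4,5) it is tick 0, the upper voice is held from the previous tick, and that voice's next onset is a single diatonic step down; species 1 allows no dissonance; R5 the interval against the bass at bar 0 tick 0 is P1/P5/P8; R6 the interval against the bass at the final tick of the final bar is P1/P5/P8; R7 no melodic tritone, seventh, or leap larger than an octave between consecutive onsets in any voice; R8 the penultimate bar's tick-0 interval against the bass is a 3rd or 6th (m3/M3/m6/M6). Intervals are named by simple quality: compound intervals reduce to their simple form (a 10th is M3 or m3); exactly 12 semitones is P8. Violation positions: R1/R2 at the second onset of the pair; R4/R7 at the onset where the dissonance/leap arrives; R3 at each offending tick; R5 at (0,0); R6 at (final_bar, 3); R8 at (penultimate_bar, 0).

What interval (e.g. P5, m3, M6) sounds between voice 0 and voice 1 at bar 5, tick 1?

voice 0=G3 voice 1=D4 -> P5

P5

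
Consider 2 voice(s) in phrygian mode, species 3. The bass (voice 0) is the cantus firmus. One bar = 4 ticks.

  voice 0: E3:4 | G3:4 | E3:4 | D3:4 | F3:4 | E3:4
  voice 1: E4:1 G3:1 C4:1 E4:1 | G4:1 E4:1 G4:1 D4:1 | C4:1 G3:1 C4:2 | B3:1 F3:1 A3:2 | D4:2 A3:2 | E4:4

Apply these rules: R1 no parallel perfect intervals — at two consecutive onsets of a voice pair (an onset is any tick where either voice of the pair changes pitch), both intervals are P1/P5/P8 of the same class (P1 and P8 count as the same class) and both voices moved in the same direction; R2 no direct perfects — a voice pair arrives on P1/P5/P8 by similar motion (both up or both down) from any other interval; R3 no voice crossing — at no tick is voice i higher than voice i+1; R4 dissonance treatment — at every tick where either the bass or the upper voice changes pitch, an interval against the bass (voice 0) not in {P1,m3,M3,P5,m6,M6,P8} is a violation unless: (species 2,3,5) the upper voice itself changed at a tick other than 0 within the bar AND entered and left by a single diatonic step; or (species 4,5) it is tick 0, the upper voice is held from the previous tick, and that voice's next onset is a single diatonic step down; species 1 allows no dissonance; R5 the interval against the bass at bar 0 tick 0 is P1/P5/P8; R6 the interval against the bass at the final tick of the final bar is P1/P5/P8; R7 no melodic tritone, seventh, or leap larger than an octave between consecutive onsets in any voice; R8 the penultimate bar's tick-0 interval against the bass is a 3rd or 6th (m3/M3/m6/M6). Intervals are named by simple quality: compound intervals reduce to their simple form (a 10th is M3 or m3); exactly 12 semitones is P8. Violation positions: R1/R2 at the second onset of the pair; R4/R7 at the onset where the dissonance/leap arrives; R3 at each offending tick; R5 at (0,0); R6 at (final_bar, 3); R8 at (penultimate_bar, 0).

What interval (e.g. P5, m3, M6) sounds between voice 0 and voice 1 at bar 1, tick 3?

P5

voice 0=G3 voice 1=D4 -> P5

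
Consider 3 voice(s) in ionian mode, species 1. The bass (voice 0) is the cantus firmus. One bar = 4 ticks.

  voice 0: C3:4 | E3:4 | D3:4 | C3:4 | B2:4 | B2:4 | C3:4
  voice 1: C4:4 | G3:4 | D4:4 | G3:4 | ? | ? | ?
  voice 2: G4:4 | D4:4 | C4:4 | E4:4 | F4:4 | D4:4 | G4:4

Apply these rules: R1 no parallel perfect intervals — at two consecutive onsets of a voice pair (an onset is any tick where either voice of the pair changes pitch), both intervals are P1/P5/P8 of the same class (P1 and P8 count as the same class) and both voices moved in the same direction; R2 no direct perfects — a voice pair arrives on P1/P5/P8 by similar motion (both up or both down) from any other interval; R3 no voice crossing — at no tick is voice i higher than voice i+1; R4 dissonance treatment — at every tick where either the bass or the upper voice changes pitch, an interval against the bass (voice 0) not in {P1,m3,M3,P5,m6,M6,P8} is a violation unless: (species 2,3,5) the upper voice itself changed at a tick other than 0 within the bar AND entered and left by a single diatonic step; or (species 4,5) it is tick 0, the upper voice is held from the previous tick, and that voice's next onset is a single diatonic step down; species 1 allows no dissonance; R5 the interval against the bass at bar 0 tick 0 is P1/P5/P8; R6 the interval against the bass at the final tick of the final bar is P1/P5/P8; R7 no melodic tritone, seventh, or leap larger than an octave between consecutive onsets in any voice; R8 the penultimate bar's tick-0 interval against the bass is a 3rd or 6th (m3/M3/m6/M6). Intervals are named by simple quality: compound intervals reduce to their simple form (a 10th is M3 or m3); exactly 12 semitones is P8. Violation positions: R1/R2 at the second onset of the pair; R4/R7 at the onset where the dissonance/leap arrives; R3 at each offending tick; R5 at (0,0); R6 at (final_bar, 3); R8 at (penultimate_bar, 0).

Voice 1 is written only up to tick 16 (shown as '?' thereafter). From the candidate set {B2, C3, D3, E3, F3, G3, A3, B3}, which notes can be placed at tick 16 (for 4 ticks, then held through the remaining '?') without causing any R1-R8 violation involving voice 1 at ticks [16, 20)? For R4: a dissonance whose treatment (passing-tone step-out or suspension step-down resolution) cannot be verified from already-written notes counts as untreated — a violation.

B2: violates R2
C3: violates R4
D3: legal
E3: violates R4
F3: violates R4
G3: legal
A3: violates R4
B3: legal

{B3, D3, G3}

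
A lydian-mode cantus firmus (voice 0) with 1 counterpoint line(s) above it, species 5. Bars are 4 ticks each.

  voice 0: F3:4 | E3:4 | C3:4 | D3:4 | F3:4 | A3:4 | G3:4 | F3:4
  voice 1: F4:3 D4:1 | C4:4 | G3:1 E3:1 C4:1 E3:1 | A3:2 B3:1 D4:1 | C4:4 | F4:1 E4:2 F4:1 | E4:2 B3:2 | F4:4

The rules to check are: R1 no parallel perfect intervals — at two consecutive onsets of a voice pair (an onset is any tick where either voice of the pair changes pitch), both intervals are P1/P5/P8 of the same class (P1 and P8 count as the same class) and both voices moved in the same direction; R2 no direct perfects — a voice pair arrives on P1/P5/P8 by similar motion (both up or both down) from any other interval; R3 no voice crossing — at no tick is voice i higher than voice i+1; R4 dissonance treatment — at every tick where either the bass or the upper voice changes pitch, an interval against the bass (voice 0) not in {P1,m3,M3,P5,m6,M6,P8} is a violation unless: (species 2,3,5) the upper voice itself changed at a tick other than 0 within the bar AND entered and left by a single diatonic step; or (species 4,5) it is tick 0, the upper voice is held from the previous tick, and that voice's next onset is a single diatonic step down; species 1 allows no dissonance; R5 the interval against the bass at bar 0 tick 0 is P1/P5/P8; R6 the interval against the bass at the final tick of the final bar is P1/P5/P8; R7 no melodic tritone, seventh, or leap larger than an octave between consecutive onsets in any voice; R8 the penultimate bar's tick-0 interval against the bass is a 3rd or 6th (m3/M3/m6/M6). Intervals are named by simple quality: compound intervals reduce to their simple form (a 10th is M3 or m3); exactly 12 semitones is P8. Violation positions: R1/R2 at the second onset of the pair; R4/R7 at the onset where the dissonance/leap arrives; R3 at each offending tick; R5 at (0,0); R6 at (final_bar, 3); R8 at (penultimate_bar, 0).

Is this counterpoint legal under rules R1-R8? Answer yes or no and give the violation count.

bar 0: v0=F3 v1=F4 (P8)
bar 1: v0=E3 v1=C4 (m6)
bar 2: v0=C3 v1=G3 (P5)
bar 3: v0=D3 v1=A3 (P5)
bar 4: v0=F3 v1=C4 (P5)
bar 5: v0=A3 v1=F4 (m6)
bar 6: v0=G3 v1=E4 (M6)
bar 7: v0=F3 v1=F4 (P8)
  R2 @ bar2.0: E3/C4 m6 -> C3/G3 P5 similar
  R2 @ bar3.0: C3/E3 M3 -> D3/A3 P5 similar
  R7 @ bar7.0: B3->F4 leap 6st

No (3 violations)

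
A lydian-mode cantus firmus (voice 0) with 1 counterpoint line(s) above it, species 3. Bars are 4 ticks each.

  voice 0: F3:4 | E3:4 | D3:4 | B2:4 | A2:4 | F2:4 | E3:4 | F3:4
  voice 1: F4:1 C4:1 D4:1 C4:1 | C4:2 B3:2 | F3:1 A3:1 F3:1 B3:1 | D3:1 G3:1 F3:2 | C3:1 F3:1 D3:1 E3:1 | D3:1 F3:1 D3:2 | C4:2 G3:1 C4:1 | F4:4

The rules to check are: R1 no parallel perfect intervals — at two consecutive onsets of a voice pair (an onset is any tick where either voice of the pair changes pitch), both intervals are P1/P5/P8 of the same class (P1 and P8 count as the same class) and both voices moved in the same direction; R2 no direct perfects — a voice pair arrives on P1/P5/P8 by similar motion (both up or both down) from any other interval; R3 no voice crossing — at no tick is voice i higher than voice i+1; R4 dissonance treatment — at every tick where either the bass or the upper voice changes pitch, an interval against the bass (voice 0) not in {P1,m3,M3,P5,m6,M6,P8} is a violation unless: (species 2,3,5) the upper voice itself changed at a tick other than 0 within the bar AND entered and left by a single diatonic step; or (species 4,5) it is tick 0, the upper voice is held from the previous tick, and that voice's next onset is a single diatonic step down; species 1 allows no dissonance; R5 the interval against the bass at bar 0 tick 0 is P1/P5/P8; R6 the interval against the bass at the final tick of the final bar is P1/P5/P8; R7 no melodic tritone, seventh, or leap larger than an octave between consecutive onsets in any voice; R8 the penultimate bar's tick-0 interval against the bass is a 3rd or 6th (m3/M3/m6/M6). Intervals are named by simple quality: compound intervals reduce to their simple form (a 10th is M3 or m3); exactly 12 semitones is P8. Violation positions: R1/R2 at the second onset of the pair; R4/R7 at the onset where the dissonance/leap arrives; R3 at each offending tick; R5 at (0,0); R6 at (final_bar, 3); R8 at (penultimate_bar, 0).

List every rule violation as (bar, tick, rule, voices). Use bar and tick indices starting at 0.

(2, 0, R7, (1,))
(2, 3, R7, (1,))
(3, 2, R4, (0, 1))
(4, 2, R4, (0, 1))
(6, 0, R7, (0,))
(6, 0, R7, (1,))
(7, 0, R2, (0, 1))

bar 0: v0=F3 v1=F4 downbeat P8
bar 1: v0=E3 v1=C4 downbeat m6
bar 2: v0=D3 v1=F3 downbeat m3
bar 3: v0=B2 v1=D3 downbeat m3
bar 4: v0=A2 v1=C3 downbeat m3
bar 5: v0=F2 v1=D3 downbeat M6
bar 6: v0=E3 v1=C4 downbeat m6
bar 7: v0=F3 v1=F4 downbeat P8
  -> R7 @ bar 2 tick 0 v(1,): B3->F3 leap 6st
  -> R7 @ bar 2 tick 3 v(1,): F3->B3 leap 6st
  -> R4 @ bar 3 tick 2 v(0, 1): B2/F3 TT untreated
  -> R4 @ bar 4 tick 2 v(0, 1): A2/D3 P4 untreated
  -> R7 @ bar 6 tick 0 v(0,): F2->E3 leap 11st
  -> R7 @ bar 6 tick 0 v(1,): D3->C4 leap 10st
  -> R2 @ bar 7 tick 0 v(0, 1): E3/C4 m6 -> F3/F4 P8 similar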